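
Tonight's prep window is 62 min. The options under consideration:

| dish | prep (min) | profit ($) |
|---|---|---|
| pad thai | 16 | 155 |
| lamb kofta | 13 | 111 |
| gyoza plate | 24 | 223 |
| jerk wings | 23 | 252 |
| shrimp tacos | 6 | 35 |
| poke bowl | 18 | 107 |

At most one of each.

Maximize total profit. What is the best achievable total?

586

Filling by ratio: pad thai + lamb kofta + jerk wings + shrimp tacos for 553, with 4 min left unused.
The 22 min tied up in pad thai and shrimp tacos is better spent on gyoza plate — total rises to 586 (60 min).
Runner-up pad thai + lamb kofta + jerk wings + shrimp tacos tops out at 553.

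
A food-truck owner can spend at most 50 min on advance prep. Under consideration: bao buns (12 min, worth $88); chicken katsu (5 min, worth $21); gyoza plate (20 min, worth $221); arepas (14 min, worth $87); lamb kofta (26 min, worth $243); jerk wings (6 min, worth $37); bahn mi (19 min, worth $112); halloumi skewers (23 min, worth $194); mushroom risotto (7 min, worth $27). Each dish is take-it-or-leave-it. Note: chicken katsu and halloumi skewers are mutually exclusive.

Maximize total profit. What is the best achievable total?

464

The ratio ordering already packs tightly: gyoza plate + lamb kofta, 46 min, 464.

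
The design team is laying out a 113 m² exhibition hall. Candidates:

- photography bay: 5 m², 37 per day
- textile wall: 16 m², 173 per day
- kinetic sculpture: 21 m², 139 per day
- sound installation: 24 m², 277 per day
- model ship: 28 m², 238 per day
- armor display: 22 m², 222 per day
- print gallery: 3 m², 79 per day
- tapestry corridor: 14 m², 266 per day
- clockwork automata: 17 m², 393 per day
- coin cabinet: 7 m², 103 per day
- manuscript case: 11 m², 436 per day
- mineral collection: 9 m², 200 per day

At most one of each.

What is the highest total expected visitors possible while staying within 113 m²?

2013

The ratio heuristic lands on photography bay + textile wall + sound installation + print gallery + tapestry corridor + clockwork automata + coin cabinet + manuscript case + mineral collection (1964) but leaves 7 m² idle.
Replace textile wall with armor display: the trade gains 49 net, giving 2013 at 112 m².
Next best is sound installation + model ship + print gallery + tapestry corridor + clockwork automata + coin cabinet + manuscript case + mineral collection at 1992 (113 m²) — short by 21.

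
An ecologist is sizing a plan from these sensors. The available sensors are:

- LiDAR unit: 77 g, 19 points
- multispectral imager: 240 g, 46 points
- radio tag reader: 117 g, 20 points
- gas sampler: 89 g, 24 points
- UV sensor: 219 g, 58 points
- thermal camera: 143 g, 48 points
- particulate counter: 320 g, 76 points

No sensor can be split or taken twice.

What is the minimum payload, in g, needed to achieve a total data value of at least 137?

528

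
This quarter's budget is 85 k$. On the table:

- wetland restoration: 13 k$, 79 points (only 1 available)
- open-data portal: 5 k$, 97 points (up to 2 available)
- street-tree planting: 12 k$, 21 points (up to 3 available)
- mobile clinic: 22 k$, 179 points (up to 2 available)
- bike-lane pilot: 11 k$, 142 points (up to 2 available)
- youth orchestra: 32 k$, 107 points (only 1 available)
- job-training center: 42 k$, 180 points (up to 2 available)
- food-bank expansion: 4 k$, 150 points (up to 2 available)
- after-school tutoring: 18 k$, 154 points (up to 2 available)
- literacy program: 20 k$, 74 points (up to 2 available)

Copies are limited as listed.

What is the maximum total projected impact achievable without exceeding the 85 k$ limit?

1136

Density check — food-bank expansion 37.50, open-data portal 19.40, bike-lane pilot 12.91 are the best per k$.
Taking the top-ratio projects first gives 2×open-data portal + 2×bike-lane pilot + 2×food-bank expansion + 2×after-school tutoring for 1086 (76 k$).
Replace 2×after-school tutoring with 2×mobile clinic: the trade gains 50 net, giving 1136 at 84 k$.
That's the maximum — no swap from here does better than 1136.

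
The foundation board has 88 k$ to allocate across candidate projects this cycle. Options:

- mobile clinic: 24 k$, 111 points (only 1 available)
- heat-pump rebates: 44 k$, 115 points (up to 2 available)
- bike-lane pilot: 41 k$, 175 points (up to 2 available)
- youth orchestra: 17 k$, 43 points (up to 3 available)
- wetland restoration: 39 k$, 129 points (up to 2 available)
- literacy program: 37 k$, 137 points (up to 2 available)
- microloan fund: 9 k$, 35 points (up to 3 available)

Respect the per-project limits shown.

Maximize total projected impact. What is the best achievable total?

356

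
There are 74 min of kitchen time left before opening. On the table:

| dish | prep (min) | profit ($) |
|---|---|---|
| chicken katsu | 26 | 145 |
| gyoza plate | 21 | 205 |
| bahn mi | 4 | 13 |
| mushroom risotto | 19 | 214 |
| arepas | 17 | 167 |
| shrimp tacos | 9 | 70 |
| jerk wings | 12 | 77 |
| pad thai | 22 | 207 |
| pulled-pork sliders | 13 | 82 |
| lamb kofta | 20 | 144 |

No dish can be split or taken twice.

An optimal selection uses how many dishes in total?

The maximum profit within 74 min is 703.
One optimal bundle: gyoza plate + mushroom risotto + jerk wings + pad thai (74 min).
All optima have 4 dishes.

4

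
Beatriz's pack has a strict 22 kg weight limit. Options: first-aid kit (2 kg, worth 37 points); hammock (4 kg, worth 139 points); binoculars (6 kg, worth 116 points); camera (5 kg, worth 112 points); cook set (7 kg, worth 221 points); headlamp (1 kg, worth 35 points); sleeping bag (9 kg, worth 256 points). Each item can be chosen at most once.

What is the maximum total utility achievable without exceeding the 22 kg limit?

653

Ranking by ratio (utility/kg): headlamp 35.00, hammock 34.75, cook set 31.57, sleeping bag 28.44.
Taking the top-ratio items first gives hammock + cook set + headlamp + sleeping bag for 651 (21 kg).
Dropping headlamp frees 1 kg; slotting in first-aid kit (2 kg) lifts the total to 653 at 22 kg.
An exhaustive check of the 128 subsets confirms 653.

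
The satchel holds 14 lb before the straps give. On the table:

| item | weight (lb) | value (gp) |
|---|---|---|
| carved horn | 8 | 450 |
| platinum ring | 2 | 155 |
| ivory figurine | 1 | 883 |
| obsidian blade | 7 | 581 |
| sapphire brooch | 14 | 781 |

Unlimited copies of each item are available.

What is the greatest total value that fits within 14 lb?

12362

Density check — ivory figurine 883.00, obsidian blade 83.00, platinum ring 77.50, carved horn 56.25 are the best per lb.
The ratio ordering already packs tightly: 14×ivory figurine, 14 lb, 12362.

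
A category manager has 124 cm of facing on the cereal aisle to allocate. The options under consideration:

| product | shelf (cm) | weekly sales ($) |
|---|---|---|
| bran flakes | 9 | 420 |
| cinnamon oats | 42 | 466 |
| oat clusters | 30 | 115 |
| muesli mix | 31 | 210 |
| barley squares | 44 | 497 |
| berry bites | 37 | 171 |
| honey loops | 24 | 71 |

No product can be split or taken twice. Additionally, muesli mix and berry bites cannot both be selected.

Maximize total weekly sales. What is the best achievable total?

The ratio ordering already packs tightly: bran flakes + cinnamon oats + barley squares + honey loops, 119 cm, 1454.
An exhaustive check of the 128 subsets confirms 1454.

1454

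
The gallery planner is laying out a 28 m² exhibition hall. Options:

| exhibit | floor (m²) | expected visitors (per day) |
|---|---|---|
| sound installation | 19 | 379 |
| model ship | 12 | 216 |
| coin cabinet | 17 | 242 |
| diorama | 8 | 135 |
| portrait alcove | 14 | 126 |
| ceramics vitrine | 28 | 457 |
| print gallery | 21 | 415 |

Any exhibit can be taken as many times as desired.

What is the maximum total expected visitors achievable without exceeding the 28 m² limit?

Density check — sound installation 19.95, print gallery 19.76, model ship 18.00 are the best per m².
Sound installation + diorama uses 27 of the 28 m² and totals 514.

514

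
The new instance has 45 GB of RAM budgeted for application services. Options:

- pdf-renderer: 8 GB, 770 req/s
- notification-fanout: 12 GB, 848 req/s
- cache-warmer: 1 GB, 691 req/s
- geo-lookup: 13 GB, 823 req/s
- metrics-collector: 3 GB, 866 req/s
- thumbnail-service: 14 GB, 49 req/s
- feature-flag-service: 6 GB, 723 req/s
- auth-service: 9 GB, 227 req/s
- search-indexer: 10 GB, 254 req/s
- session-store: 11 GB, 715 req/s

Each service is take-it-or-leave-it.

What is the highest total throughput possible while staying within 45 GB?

Filling by ratio: pdf-renderer + notification-fanout + cache-warmer + metrics-collector + feature-flag-service + session-store for 4613, with 4 GB left unused.
Replace session-store with geo-lookup: the trade gains 108 net, giving 4721 at 43 GB.
Runner-up pdf-renderer + notification-fanout + cache-warmer + metrics-collector + feature-flag-service + session-store tops out at 4613.

4721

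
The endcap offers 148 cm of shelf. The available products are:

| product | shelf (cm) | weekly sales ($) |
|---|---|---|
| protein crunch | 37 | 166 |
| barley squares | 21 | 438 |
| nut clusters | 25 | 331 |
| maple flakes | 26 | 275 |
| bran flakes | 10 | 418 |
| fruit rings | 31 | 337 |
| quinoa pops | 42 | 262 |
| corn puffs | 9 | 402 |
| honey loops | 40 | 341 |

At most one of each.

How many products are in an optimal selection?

6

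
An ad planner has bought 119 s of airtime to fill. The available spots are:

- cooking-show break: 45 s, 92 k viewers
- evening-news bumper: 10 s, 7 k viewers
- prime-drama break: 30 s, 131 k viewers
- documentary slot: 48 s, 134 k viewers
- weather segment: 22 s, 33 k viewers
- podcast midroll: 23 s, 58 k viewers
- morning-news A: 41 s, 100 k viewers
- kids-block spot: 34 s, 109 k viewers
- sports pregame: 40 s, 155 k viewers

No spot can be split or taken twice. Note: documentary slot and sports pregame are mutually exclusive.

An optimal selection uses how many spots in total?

The maximum expected reach within 119 s is 402.
For example evening-news bumper + prime-drama break + kids-block spot + sports pregame achieves it, using 114 s.
Any selection reaching 402 contains exactly 4 spots.

4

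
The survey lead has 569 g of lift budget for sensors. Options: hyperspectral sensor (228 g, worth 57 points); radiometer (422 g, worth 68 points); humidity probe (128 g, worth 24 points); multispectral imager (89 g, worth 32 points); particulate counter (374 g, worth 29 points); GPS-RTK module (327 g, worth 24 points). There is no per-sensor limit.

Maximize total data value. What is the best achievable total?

Ranking by ratio (data value/g): multispectral imager 0.36, hyperspectral sensor 0.25, humidity probe 0.19, radiometer 0.16.
Best packing: 6×multispectral imager — 534 g, 192 total.
No other feasible combination exceeds 192.

192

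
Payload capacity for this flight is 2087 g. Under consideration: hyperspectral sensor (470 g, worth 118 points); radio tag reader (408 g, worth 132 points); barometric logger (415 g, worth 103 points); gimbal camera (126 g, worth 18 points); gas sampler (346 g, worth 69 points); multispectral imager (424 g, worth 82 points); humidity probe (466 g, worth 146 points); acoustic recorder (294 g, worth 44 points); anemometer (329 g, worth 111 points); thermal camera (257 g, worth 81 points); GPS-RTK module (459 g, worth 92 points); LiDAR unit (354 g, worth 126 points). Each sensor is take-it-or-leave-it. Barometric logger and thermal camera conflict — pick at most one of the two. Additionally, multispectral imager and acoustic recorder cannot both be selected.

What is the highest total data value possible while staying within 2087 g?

633

Ranking by ratio (data value/g): LiDAR unit 0.36, anemometer 0.34, radio tag reader 0.32, thermal camera 0.32.
Filling by ratio: radio tag reader + gimbal camera + humidity probe + anemometer + thermal camera + LiDAR unit for 614, with 147 g left unused.
Replace gimbal camera and thermal camera with hyperspectral sensor: the trade gains 19 net, giving 633 at 2027 g.
Runner-up hyperspectral sensor + radio tag reader + gimbal camera + humidity probe + thermal camera + LiDAR unit tops out at 621.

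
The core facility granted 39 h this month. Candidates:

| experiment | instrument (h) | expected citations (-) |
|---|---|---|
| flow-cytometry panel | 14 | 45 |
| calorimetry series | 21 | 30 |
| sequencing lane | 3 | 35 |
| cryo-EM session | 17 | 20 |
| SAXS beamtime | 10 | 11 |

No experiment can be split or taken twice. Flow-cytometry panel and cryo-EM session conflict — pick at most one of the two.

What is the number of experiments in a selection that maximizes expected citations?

The maximum expected citations within 39 h is 110.
flow-cytometry panel + calorimetry series + sequencing lane hits 110 at 38 h.
Every optimal selection uses 3 experiments.

3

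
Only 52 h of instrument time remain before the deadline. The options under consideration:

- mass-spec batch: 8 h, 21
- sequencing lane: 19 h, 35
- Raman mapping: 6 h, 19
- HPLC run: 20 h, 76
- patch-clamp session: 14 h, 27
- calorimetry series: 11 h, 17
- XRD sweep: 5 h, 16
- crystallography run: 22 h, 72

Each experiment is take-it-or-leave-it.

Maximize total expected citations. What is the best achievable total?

169

Greedy by ratio would take HPLC run + XRD sweep + crystallography run: 47 h used, total 164.
Dropping XRD sweep frees 5 h; slotting in mass-spec batch (8 h) lifts the total to 169 at 50 h.
That's the maximum — no swap from here does better than 169.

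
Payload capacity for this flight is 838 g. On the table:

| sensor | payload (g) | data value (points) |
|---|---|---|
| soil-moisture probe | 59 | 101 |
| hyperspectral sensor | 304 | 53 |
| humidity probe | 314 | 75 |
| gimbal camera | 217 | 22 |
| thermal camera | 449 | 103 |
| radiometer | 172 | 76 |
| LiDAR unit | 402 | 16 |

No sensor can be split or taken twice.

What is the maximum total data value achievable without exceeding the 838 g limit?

Taking the top-ratio sensors first gives soil-moisture probe + humidity probe + gimbal camera + radiometer for 274 (762 g).
Replace humidity probe and gimbal camera with thermal camera: the trade gains 6 net, giving 280 at 680 g.
Runner-up soil-moisture probe + humidity probe + thermal camera tops out at 279.

280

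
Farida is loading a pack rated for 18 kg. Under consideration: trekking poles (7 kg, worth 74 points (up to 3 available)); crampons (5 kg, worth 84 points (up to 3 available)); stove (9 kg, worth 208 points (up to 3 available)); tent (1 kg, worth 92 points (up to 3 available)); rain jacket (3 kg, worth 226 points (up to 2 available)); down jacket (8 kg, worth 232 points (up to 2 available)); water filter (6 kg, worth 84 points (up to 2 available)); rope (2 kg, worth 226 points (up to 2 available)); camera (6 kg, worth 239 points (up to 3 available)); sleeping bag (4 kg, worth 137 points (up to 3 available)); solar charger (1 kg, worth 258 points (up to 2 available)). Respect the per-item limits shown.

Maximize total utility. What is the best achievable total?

1741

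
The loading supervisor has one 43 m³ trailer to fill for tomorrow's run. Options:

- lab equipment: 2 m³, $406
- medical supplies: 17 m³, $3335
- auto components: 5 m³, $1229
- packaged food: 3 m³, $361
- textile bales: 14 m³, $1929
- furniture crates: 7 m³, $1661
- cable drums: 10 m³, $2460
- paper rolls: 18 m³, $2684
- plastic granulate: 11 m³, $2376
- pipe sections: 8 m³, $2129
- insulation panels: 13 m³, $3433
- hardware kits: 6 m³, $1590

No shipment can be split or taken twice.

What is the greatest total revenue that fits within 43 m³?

10912

Greedy by ratio would take auto components + cable drums + pipe sections + insulation panels + hardware kits: 42 m³ used, total 10841.
Replace hardware kits with furniture crates: the trade gains 71 net, giving 10912 at 43 m³.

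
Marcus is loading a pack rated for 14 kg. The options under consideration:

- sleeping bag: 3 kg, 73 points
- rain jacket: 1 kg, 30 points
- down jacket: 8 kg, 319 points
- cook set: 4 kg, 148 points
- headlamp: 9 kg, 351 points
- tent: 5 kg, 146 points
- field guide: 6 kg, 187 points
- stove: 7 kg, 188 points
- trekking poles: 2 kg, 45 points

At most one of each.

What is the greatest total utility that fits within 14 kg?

Density check — down jacket 39.88, headlamp 39.00, cook set 37.00, field guide 31.17 are the best per kg.
The ratio heuristic lands on rain jacket + down jacket + cook set (497) but leaves 1 kg idle.
The 8 kg tied up in down jacket is better spent on headlamp — total rises to 529 (14 kg).
Next best is down jacket + cook set + trekking poles at 512 (14 kg) — short by 17.

529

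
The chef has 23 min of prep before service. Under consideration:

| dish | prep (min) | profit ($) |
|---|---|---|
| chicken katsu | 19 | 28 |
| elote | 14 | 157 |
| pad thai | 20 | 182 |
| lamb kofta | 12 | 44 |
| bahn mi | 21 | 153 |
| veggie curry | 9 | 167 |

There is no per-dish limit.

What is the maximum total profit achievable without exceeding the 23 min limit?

334

Taking 2×veggie curry: 18 min used, 334 in profit.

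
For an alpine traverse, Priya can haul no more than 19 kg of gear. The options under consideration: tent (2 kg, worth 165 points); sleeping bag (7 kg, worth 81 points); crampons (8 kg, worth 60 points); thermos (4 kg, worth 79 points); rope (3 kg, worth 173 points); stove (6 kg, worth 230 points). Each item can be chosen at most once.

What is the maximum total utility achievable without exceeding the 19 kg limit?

649

Greedy by ratio would take tent + thermos + rope + stove: 15 kg used, total 647.
Dropping thermos frees 4 kg; slotting in sleeping bag (7 kg) lifts the total to 649 at 18 kg.
The spare 1 kg is too small for any remaining item, and no exchange beats 649.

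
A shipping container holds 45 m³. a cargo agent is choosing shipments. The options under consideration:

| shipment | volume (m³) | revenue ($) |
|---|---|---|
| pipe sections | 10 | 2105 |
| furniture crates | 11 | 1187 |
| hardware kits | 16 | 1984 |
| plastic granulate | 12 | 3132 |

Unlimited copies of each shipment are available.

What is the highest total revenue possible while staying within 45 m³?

10474

Taking the top-ratio shipments first gives 3×plastic granulate for 9396 (36 m³).
Dropping plastic granulate frees 12 m³; slotting in 2×pipe sections (20 m³) lifts the total to 10474 at 44 m³.
No other feasible combination exceeds 10474.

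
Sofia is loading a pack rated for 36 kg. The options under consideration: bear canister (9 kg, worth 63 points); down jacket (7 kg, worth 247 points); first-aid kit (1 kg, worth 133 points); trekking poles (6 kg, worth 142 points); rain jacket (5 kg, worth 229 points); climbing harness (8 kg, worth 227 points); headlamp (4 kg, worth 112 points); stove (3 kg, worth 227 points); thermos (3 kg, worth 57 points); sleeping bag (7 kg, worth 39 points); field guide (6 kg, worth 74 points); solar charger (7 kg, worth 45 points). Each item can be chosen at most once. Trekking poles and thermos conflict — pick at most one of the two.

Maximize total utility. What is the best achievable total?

The ratio ordering already packs tightly: down jacket + first-aid kit + trekking poles + rain jacket + climbing harness + headlamp + stove, 34 kg, 1317.
The closest alternative, down jacket + first-aid kit + trekking poles + rain jacket + climbing harness + stove + field guide, reaches only 1279.

1317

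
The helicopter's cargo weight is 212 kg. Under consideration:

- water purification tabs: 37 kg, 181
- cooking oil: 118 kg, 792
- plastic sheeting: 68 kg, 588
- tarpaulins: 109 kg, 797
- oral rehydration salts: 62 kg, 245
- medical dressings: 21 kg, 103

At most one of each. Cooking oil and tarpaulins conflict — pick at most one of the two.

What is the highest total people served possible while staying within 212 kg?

1488

Plastic sheeting + tarpaulins + medical dressings uses 198 of the 212 kg and totals 1488.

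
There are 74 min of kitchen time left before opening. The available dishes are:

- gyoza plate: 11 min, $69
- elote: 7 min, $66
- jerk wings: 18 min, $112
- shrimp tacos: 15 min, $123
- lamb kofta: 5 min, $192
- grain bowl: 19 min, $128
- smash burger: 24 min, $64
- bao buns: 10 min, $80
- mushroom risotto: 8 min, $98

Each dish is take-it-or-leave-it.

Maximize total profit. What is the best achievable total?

740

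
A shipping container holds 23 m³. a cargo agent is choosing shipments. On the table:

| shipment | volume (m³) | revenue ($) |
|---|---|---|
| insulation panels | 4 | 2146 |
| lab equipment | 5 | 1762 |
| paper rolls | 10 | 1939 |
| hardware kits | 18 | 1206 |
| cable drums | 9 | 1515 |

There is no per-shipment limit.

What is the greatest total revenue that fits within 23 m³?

10730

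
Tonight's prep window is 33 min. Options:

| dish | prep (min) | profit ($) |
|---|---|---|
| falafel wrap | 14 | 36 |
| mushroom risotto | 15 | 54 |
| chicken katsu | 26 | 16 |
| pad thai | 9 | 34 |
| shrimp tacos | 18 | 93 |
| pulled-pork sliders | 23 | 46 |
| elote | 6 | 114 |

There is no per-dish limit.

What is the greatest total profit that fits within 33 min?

Ranking by ratio (profit/min): elote 19.00, shrimp tacos 5.17, pad thai 3.78, mushroom risotto 3.60.
5×elote uses 30 of the 33 min and totals 570.
Nothing else within 33 min beats 570.

570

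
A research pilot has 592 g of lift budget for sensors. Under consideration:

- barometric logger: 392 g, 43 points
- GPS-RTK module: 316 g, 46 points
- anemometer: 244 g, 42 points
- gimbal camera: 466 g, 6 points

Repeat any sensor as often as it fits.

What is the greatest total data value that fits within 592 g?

88

By data value per g: anemometer 0.17, GPS-RTK module 0.15, barometric logger 0.11 lead.
Greedy by ratio would take 2×anemometer: 488 g used, total 84.
The 244 g tied up in anemometer is better spent on GPS-RTK module — total rises to 88 (560 g).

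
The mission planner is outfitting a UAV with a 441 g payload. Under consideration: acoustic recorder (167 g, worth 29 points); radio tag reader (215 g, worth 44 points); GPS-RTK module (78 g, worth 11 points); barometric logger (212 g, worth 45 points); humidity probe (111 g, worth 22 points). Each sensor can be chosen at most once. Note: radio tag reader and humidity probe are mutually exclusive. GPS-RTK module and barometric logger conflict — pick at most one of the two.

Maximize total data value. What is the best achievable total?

Taking radio tag reader + barometric logger: 427 g used, 89 in data value.

89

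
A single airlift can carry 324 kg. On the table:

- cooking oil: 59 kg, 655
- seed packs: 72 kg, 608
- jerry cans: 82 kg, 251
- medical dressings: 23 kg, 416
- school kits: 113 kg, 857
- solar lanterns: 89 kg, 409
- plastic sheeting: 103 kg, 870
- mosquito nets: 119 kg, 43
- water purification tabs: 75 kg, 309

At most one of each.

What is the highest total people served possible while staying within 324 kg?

Taking the top-ratio supplies first gives cooking oil + seed packs + medical dressings + plastic sheeting for 2549 (257 kg).
The 72 kg tied up in seed packs is better spent on school kits — total rises to 2798 (298 kg).

2798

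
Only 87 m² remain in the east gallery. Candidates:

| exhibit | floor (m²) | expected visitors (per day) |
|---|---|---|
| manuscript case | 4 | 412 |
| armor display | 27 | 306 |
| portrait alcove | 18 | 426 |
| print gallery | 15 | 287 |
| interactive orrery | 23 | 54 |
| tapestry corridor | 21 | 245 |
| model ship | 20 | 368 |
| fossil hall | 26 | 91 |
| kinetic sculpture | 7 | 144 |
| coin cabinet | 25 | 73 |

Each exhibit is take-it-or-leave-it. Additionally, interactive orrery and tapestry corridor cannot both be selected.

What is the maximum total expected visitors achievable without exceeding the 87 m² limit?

1882

Density check — manuscript case 103.00, portrait alcove 23.67, kinetic sculpture 20.57 are the best per m².
Best packing: manuscript case + portrait alcove + print gallery + tapestry corridor + model ship + kinetic sculpture — 85 m², 1882 total.
The closest alternative, manuscript case + armor display + portrait alcove + print gallery + model ship, reaches only 1799.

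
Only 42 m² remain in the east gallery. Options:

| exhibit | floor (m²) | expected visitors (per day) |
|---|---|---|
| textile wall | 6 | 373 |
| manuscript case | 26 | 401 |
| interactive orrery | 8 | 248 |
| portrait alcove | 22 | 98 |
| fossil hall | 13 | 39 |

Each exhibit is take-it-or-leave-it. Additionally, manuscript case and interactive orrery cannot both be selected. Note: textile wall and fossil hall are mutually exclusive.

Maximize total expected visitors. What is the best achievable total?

Taking textile wall + manuscript case: 32 m² used, 774 in expected visitors.
That's the maximum — no feasible swap from here does better than 774.

774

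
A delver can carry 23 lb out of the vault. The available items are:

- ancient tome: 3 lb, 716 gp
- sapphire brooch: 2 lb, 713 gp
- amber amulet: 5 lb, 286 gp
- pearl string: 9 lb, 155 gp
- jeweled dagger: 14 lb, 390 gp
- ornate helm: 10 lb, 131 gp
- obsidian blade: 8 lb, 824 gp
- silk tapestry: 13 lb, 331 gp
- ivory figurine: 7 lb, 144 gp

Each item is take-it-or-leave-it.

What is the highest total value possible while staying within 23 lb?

2539

The ratio ordering already packs tightly: ancient tome + sapphire brooch + amber amulet + obsidian blade, 18 lb, 2539.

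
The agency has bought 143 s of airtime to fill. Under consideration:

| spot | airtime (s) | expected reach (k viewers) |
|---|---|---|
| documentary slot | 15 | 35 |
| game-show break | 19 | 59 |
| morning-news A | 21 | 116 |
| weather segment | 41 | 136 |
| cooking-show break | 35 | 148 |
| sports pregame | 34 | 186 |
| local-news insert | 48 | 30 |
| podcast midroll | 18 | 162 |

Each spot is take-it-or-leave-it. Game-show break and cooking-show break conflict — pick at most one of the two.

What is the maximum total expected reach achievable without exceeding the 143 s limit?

Documentary slot + weather segment + cooking-show break + sports pregame + podcast midroll uses 143 of the 143 s and totals 667.

667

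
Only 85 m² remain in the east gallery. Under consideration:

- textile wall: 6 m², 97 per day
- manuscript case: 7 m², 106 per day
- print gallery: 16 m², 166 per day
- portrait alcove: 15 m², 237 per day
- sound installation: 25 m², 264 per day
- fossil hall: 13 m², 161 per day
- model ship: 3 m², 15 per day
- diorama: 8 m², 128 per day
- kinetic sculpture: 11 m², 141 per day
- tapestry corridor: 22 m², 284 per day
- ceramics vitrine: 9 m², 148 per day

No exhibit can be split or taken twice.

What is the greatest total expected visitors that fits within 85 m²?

Taking the top-ratio exhibits first gives textile wall + manuscript case + portrait alcove + model ship + diorama + kinetic sculpture + tapestry corridor + ceramics vitrine for 1156 (81 m²).
The 9 m² tied up in textile wall and model ship is better spent on fossil hall — total rises to 1205 (85 m²).
Every other selection either busts 85 m² or fails to beat 1205.

1205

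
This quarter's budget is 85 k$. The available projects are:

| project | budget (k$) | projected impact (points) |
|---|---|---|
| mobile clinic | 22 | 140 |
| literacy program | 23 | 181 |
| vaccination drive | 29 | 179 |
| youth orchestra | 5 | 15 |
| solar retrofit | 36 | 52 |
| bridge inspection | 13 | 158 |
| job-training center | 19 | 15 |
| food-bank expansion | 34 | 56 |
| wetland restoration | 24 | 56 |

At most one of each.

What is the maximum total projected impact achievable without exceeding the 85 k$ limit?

The ratio heuristic lands on mobile clinic + literacy program + youth orchestra + bridge inspection + job-training center (509) but leaves 3 k$ idle.
Dropping youth orchestra and job-training center frees 24 k$; slotting in wetland restoration (24 k$) lifts the total to 535 at 82 k$.
The spare 3 k$ is too small for any remaining project, and no exchange beats 535.

535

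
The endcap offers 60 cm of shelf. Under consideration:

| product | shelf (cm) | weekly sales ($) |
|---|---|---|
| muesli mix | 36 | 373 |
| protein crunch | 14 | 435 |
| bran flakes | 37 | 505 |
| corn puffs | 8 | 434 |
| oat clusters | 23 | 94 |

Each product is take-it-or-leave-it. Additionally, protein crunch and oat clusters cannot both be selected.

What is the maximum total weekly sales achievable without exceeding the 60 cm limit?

1374

Density check — corn puffs 54.25, protein crunch 31.07, bran flakes 13.65, muesli mix 10.36 are the best per cm.
Protein crunch + bran flakes + corn puffs uses 59 of the 60 cm and totals 1374.
Next best is muesli mix + protein crunch + corn puffs at 1242 (58 cm) — short by 132.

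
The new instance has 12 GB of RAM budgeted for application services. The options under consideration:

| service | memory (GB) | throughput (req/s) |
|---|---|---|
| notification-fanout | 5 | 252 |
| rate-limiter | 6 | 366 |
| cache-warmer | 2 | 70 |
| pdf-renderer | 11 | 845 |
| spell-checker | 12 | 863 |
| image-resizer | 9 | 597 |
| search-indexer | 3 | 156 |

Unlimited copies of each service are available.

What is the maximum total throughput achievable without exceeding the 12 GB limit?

By throughput per GB: pdf-renderer 76.82, spell-checker 71.92, image-resizer 66.33, rate-limiter 61.00 lead.
Taking the top-ratio services first gives pdf-renderer for 845 (11 GB).
The 11 GB tied up in pdf-renderer is better spent on spell-checker — total rises to 863 (12 GB).

863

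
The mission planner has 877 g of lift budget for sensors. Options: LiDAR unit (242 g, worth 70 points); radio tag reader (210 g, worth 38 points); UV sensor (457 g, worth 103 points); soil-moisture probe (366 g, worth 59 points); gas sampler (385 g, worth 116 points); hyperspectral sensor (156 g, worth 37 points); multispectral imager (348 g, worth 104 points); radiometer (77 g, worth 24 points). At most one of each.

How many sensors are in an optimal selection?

4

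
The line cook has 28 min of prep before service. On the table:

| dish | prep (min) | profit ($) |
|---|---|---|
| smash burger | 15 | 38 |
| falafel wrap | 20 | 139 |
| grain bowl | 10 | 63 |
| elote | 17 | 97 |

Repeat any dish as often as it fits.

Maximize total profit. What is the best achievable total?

160

Ranking by ratio (profit/min): falafel wrap 6.95, grain bowl 6.30, elote 5.71, smash burger 2.53.
A density-first pass picks falafel wrap — 139 at 20 min.
Replace falafel wrap with grain bowl + elote: the trade gains 21 net, giving 160 at 27 min.
That's the maximum — no swap from here does better than 160.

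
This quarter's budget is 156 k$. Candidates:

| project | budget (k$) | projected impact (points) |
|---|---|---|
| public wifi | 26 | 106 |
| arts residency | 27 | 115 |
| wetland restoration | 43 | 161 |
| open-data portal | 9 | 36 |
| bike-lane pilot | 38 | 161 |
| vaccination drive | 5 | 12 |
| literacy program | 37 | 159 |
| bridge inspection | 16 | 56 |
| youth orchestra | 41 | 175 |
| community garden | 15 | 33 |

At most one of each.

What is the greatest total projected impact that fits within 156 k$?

649

Greedy by ratio would take arts residency + open-data portal + bike-lane pilot + literacy program + youth orchestra: 152 k$ used, total 646.
Dropping arts residency frees 27 k$; slotting in public wifi + vaccination drive (31 k$) lifts the total to 649 at 156 k$.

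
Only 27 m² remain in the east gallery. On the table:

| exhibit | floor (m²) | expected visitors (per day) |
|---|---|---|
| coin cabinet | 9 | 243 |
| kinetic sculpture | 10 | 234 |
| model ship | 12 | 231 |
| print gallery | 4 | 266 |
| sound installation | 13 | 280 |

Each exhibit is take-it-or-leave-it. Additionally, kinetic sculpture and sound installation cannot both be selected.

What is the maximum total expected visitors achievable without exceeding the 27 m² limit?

A density-first pass picks coin cabinet + kinetic sculpture + print gallery — 743 at 23 m².
The 10 m² tied up in kinetic sculpture is better spent on sound installation — total rises to 789 (26 m²).
An exhaustive check of the 32 subsets confirms 789.

789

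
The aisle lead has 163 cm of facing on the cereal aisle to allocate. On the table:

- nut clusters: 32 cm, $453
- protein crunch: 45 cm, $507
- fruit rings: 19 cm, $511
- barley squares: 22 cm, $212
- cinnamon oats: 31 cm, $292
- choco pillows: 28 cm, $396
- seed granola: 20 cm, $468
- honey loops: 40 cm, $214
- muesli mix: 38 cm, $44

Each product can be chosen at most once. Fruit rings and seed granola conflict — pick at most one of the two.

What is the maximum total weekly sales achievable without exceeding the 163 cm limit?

Nut clusters + protein crunch + fruit rings + cinnamon oats + choco pillows uses 155 of the 163 cm and totals 2159.
No other feasible combination exceeds 2159.

2159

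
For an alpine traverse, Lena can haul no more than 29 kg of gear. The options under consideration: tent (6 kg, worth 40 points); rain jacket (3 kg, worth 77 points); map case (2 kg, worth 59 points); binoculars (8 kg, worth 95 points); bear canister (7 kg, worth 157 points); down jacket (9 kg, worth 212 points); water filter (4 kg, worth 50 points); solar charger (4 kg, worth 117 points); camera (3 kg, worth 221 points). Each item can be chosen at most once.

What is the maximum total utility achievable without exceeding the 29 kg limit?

843

Taking rain jacket + map case + bear canister + down jacket + solar charger + camera: 28 kg used, 843 in utility.
The closest alternative, map case + bear canister + down jacket + water filter + solar charger + camera, reaches only 816.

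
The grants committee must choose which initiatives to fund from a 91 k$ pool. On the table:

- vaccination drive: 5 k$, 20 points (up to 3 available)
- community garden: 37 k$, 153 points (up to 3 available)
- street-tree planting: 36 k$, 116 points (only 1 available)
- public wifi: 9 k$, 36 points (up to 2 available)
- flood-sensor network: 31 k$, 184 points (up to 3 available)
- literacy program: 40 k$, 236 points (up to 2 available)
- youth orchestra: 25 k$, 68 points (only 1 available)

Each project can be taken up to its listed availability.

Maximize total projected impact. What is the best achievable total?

512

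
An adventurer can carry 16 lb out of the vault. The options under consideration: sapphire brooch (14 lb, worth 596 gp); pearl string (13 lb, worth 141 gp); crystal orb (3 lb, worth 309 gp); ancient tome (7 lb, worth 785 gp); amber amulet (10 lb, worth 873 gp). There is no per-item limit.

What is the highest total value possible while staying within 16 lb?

1712

By value per lb: ancient tome 112.14, crystal orb 103.00, amber amulet 87.30, sapphire brooch 42.57 lead.
Filling by ratio: 2×ancient tome for 1570, with 2 lb left unused.
The 7 lb tied up in ancient tome is better spent on 3×crystal orb — total rises to 1712 (16 lb).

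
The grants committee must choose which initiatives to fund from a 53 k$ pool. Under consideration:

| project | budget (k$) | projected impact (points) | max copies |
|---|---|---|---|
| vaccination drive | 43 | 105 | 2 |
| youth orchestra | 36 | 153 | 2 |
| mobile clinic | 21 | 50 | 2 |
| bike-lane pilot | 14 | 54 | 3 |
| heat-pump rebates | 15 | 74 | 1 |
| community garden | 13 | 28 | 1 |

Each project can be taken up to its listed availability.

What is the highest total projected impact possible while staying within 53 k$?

Taking youth orchestra + heat-pump rebates: 51 k$ used, 227 in projected impact.

227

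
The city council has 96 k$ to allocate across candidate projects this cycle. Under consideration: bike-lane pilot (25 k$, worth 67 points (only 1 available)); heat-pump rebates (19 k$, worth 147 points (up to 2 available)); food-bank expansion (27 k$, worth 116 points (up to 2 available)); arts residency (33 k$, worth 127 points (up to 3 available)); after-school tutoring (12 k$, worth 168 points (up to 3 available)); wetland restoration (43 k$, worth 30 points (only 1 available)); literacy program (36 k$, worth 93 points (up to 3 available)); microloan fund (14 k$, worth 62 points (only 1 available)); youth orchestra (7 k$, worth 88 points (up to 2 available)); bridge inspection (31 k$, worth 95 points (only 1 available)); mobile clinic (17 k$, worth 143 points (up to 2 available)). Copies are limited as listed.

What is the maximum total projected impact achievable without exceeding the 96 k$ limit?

1025

By projected impact per k$: after-school tutoring 14.00, youth orchestra 12.57, mobile clinic 8.41 lead.
Greedy by ratio would take 3×after-school tutoring + 2×youth orchestra + 2×mobile clinic: 84 k$ used, total 966.
Replace youth orchestra with heat-pump rebates: the trade gains 59 net, giving 1025 at 96 k$.
Nothing else within 96 k$ beats 1025.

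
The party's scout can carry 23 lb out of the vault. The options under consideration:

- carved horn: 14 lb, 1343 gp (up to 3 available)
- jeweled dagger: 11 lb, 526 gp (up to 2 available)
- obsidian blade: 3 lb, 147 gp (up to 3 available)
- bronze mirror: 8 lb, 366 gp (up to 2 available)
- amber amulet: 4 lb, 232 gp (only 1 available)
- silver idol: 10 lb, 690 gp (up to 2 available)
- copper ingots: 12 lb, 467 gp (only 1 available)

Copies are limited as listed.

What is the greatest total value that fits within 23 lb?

1784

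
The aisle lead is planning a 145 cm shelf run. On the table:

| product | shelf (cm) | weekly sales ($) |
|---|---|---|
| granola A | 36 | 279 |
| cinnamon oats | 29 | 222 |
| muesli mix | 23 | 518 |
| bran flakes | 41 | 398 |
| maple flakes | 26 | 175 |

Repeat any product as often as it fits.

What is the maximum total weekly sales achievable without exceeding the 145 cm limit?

6×muesli mix uses 138 of the 145 cm and totals 3108.

3108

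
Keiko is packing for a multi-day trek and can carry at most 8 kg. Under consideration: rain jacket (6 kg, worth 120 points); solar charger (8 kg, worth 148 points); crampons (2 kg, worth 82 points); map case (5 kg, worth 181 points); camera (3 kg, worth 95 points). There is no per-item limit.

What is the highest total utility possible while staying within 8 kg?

Ranking by ratio (utility/kg): crampons 41.00, map case 36.20, camera 31.67.
Taking 4×crampons: 8 kg used, 328 in utility.
No other feasible combination exceeds 328.

328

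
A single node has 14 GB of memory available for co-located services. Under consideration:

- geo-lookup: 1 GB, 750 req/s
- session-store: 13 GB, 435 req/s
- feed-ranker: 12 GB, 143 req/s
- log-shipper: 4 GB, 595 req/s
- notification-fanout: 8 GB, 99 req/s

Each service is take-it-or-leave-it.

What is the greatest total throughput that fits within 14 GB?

1444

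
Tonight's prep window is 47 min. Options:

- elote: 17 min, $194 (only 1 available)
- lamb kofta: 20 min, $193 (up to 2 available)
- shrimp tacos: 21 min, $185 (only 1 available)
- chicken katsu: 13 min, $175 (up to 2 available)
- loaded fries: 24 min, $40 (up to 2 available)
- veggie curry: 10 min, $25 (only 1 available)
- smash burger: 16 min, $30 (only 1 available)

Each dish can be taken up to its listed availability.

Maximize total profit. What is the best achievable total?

The ratio ordering already packs tightly: elote + 2×chicken katsu, 43 min, 544.
The spare 4 min is too small for any remaining dish, and no exchange beats 544.

544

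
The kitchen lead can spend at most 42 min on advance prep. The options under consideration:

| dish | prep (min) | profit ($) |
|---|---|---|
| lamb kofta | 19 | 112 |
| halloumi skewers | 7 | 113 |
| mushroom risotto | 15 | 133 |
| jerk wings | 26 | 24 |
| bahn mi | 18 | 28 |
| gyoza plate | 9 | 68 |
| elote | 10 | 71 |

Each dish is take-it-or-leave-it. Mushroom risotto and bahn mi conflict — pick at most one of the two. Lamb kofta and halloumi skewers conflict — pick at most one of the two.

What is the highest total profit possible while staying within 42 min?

385

Halloumi skewers + mushroom risotto + gyoza plate + elote uses 41 of the 42 min and totals 385.
Nothing else feasible within 42 min beats 385.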